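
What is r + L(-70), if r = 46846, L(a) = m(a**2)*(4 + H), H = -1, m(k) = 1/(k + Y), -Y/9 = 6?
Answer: 227015719/4846 ≈ 46846.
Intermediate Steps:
Y = -54 (Y = -9*6 = -54)
m(k) = 1/(-54 + k) (m(k) = 1/(k - 54) = 1/(-54 + k))
L(a) = 3/(-54 + a**2) (L(a) = (4 - 1)/(-54 + a**2) = 3/(-54 + a**2))
r + L(-70) = 46846 + 3/(-54 + (-70)**2) = 46846 + 3/(-54 + 4900) = 46846 + 3/4846 = 227015719/4846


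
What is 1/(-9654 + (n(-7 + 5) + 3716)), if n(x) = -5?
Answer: -1/5943 ≈ -0.00016827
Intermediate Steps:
1/(-9654 + (n(-7 + 5) + 3716)) = 1/(-9654 + (-5 + 3716)) = 1/(-9654 + 3711) = 1/(-5943) = -1/5943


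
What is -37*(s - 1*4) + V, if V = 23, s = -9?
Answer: 504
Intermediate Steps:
-37*(s - 1*4) + V = -37*(-9 - 1*4) + 23 = -37*(-9 - 4) + 23 = -37*(-13) + 23 = 481 + 23 = 504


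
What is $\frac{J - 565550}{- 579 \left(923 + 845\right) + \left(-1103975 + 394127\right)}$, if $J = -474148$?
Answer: $\frac{173283}{288920} \approx 0.59976$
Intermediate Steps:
$\frac{J - 565550}{- 579 \left(923 + 845\right) + \left(-1103975 + 394127\right)} = \frac{-474148 - 565550}{- 579 \left(923 + 845\right) + \left(-1103975 + 394127\right)} = - \frac{1039698}{\left(-579\right) 1768 - 709848} = - \frac{1039698}{-1023672 - 709848} = - \frac{1039698}{-1733520} = \left(-1039698\right) \left(- \frac{1}{1733520}\right) = \frac{173283}{288920}$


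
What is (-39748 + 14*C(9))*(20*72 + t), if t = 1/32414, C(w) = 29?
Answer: -918166763031/16207 ≈ -5.6652e+7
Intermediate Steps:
t = 1/32414 ≈ 3.0851e-5
(-39748 + 14*C(9))*(20*72 + t) = (-39748 + 14*29)*(20*72 + 1/32414) = (-39748 + 406)*(1440 + 1/32414) = -39342*46676161/32414 = -918166763031/16207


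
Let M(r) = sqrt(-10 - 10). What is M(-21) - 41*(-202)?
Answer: 8282 + 2*I*sqrt(5) ≈ 8282.0 + 4.4721*I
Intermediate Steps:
M(r) = 2*I*sqrt(5) (M(r) = sqrt(-20) = 2*I*sqrt(5))
M(-21) - 41*(-202) = 2*I*sqrt(5) - 41*(-202) = 2*I*sqrt(5) + 8282 = 8282 + 2*I*sqrt(5)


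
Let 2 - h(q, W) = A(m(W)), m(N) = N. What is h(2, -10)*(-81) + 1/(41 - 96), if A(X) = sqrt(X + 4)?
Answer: -8911/55 + 81*I*sqrt(6) ≈ -162.02 + 198.41*I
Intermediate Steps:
A(X) = sqrt(4 + X)
h(q, W) = 2 - sqrt(4 + W)
h(2, -10)*(-81) + 1/(41 - 96) = (2 - sqrt(4 - 10))*(-81) + 1/(41 - 96) = (2 - sqrt(-6))*(-81) + 1/(-55) = (2 - I*sqrt(6))*(-81) - 1/55 = (-162 + 81*I*sqrt(6)) - 1/55 = -8911/55 + 81*I*sqrt(6)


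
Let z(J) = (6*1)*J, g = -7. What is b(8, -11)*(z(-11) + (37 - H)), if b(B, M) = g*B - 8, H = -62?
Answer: -2112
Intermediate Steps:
b(B, M) = -8 - 7*B (b(B, M) = -7*B - 8 = -8 - 7*B)
z(J) = 6*J
b(8, -11)*(z(-11) + (37 - H)) = (-8 - 7*8)*(6*(-11) + (37 - 1*(-62))) = (-8 - 56)*(-66 + (37 + 62)) = -64*(-66 + 99) = -64*33 = -2112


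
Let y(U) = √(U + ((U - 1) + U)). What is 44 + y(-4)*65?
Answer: 44 + 65*I*√13 ≈ 44.0 + 234.36*I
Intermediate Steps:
y(U) = √(-1 + 3*U) (y(U) = √(U + ((-1 + U) + U)) = √(U + (-1 + 2*U)) = √(-1 + 3*U))
44 + y(-4)*65 = 44 + √(-1 + 3*(-4))*65 = 44 + √(-1 - 12)*65 = 44 + √(-13)*65 = 44 + (I*√13)*65 = 44 + 65*I*√13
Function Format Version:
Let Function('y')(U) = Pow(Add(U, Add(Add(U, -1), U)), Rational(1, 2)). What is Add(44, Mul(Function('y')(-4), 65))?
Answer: Add(44, Mul(65, I, Pow(13, Rational(1, 2)))) ≈ Add(44.000, Mul(234.36, I))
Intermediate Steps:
Function('y')(U) = Pow(Add(-1, Mul(3, U)), Rational(1, 2)) (Function('y')(U) = Pow(Add(U, Add(Add(-1, U), U)), Rational(1, 2)) = Pow(Add(U, Add(-1, Mul(2, U))), Rational(1, 2)) = Pow(Add(-1, Mul(3, U)), Rational(1, 2)))
Add(44, Mul(Function('y')(-4), 65)) = Add(44, Mul(Pow(Add(-1, Mul(3, -4)), Rational(1, 2)), 65)) = Add(44, Mul(Pow(Add(-1, -12), Rational(1, 2)), 65)) = Add(44, Mul(Pow(-13, Rational(1, 2)), 65)) = Add(44, Mul(Mul(I, Pow(13, Rational(1, 2))), 65)) = Add(44, Mul(65, I, Pow(13, Rational(1, 2))))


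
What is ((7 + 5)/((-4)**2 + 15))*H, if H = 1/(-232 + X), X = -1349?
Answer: -4/16337 ≈ -0.00024484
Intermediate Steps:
H = -1/1581 (H = 1/(-232 - 1349) = 1/(-1581) = -1/1581 ≈ -0.00063251)
((7 + 5)/((-4)**2 + 15))*H = ((7 + 5)/((-4)**2 + 15))*(-1/1581) = (12/(16 + 15))*(-1/1581) = (12/31)*(-1/1581) = -4/16337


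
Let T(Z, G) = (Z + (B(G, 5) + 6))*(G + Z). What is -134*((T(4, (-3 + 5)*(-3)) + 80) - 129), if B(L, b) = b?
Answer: 10586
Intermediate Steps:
T(Z, G) = (11 + Z)*(G + Z) (T(Z, G) = (Z + (5 + 6))*(G + Z) = (Z + 11)*(G + Z) = (11 + Z)*(G + Z))
-134*((T(4, (-3 + 5)*(-3)) + 80) - 129) = -134*(((4² + 11*((-3 + 5)*(-3)) + 11*4 + ((-3 + 5)*(-3))*4) + 80) - 129) = -134*(((16 + 11*(2*(-3)) + 44 + (2*(-3))*4) + 80) - 129) = -134*(((16 + 11*(-6) + 44 - 6*4) + 80) - 129) = -134*(((16 - 66 + 44 - 24) + 80) - 129) = -134*((-30 + 80) - 129) = -134*(50 - 129) = -134*(-79) = 10586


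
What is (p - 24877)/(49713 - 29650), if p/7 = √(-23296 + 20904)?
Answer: -24877/20063 + 14*I*√598/20063 ≈ -1.2399 + 0.017064*I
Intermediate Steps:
p = 14*I*√598 (p = 7*√(-23296 + 20904) = 7*√(-2392) = 7*(2*I*√598) = 14*I*√598 ≈ 342.36*I)
(p - 24877)/(49713 - 29650) = (14*I*√598 - 24877)/(49713 - 29650) = (-24877 + 14*I*√598)/20063 = (-24877 + 14*I*√598)*(1/20063) = -24877/20063 + 14*I*√598/20063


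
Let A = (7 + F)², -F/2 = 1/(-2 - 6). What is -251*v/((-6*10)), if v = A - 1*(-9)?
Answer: 49447/192 ≈ 257.54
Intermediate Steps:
F = ¼ (F = -2/(-2 - 6) = -2/(-8) = -2*(-⅛) = ¼ ≈ 0.25000)
A = 841/16 (A = (7 + ¼)² = (29/4)² = 841/16 ≈ 52.563)
v = 985/16 (v = 841/16 - 1*(-9) = 841/16 + 9 = 985/16 ≈ 61.563)
-251*v/((-6*10)) = -247235/(16*((-6*10))) = -247235/(16*(-60)) = -247235*(-1)/(16*60) = -251*(-197/192) = 49447/192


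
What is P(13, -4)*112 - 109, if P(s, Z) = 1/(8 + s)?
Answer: -311/3 ≈ -103.67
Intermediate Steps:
P(13, -4)*112 - 109 = 112/(8 + 13) - 109 = 112/21 - 109 = (1/21)*112 - 109 = 16/3 - 109 = -311/3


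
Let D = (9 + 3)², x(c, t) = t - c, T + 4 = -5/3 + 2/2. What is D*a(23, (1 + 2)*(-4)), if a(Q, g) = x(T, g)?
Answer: -1056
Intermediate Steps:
T = -14/3 (T = -4 + (-5/3 + 2/2) = -4 + (-5*⅓ + 2*(½)) = -4 + (-5/3 + 1) = -4 - ⅔ = -14/3 ≈ -4.6667)
D = 144 (D = 12² = 144)
a(Q, g) = 14/3 + g (a(Q, g) = g - 1*(-14/3) = g + 14/3 = 14/3 + g)
D*a(23, (1 + 2)*(-4)) = 144*(14/3 + (1 + 2)*(-4)) = 144*(14/3 + 3*(-4)) = 144*(14/3 - 12) = 144*(-22/3) = -1056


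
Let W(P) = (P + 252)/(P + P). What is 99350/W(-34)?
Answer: -3377900/109 ≈ -30990.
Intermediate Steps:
W(P) = (252 + P)/(2*P) (W(P) = (252 + P)/((2*P)) = (252 + P)*(1/(2*P)) = (252 + P)/(2*P))
99350/W(-34) = 99350/(((1/2)*(252 - 34)/(-34))) = 99350/(((1/2)*(-1/34)*218)) = 99350/(-109/34) = 99350*(-34/109) = -3377900/109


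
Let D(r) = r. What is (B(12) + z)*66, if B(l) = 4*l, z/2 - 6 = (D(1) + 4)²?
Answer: 7260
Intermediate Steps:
z = 62 (z = 12 + 2*(1 + 4)² = 12 + 2*5² = 12 + 2*25 = 12 + 50 = 62)
(B(12) + z)*66 = (4*12 + 62)*66 = (48 + 62)*66 = 110*66 = 7260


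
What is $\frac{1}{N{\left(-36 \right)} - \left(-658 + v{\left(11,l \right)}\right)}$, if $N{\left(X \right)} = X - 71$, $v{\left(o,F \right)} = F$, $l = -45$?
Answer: $\frac{1}{596} \approx 0.0016779$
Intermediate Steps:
$N{\left(X \right)} = -71 + X$
$\frac{1}{N{\left(-36 \right)} - \left(-658 + v{\left(11,l \right)}\right)} = \frac{1}{\left(-71 - 36\right) + \left(658 - -45\right)} = \frac{1}{-107 + \left(658 + 45\right)} = \frac{1}{-107 + 703} = \frac{1}{596}$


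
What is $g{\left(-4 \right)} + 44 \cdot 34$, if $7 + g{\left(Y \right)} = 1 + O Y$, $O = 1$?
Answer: $1486$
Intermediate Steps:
$g{\left(Y \right)} = -6 + Y$ ($g{\left(Y \right)} = -7 + \left(1 + 1 Y\right) = -7 + \left(1 + Y\right) = -6 + Y$)
$g{\left(-4 \right)} + 44 \cdot 34 = \left(-6 - 4\right) + 44 \cdot 34 = -10 + 1496 = 1486$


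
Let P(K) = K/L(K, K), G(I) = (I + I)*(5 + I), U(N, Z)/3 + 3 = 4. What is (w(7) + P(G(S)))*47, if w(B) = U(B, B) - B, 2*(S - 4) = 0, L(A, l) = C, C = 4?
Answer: 658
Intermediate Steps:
U(N, Z) = 3 (U(N, Z) = -9 + 3*4 = -9 + 12 = 3)
L(A, l) = 4
S = 4 (S = 4 + (½)*0 = 4 + 0 = 4)
w(B) = 3 - B
G(I) = 2*I*(5 + I) (G(I) = (2*I)*(5 + I) = 2*I*(5 + I))
P(K) = K/4
(w(7) + P(G(S)))*47 = ((3 - 1*7) + (2*4*(5 + 4))/4)*47 = ((3 - 7) + (2*4*9)/4)*47 = (-4 + (¼)*72)*47 = (-4 + 18)*47 = 14*47 = 658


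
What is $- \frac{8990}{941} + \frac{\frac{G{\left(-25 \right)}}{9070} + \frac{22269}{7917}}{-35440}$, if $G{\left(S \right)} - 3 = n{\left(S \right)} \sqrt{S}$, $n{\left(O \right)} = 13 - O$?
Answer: $- \frac{586624690759839}{61402585938400} - \frac{19 i}{32144080} \approx -9.5537 - 5.9109 \cdot 10^{-7} i$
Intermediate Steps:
$G{\left(S \right)} = 3 + \sqrt{S} \left(13 - S\right)$ ($G{\left(S \right)} = 3 + \left(13 - S\right) \sqrt{S} = 3 + \sqrt{S} \left(13 - S\right)$)
$- \frac{8990}{941} + \frac{\frac{G{\left(-25 \right)}}{9070} + \frac{22269}{7917}}{-35440} = - \frac{8990}{941} + \frac{\frac{3 + \sqrt{-25} \left(13 - -25\right)}{9070} + \frac{22269}{7917}}{-35440} = \left(-8990\right) \frac{1}{941} + \left(\left(3 + 5 i \left(13 + 25\right)\right) \frac{1}{9070} + 22269 \cdot \frac{1}{7917}\right) \left(- \frac{1}{35440}\right) = - \frac{8990}{941} + \left(\left(3 + 5 i 38\right) \frac{1}{9070} + \frac{571}{203}\right) \left(- \frac{1}{35440}\right) = - \frac{8990}{941} + \left(\left(3 + 190 i\right) \frac{1}{9070} + \frac{571}{203}\right) \left(- \frac{1}{35440}\right) = - \frac{8990}{941} + \left(\left(\frac{3}{9070} + \frac{19 i}{907}\right) + \frac{571}{203}\right) \left(- \frac{1}{35440}\right) = - \frac{8990}{941} + \left(\frac{5179579}{1841210} + \frac{19 i}{907}\right) \left(- \frac{1}{35440}\right) = - \frac{8990}{941} - \left(\frac{5179579}{65252482400} + \frac{19 i}{32144080}\right) = - \frac{586624690759839}{61402585938400} - \frac{19 i}{32144080}$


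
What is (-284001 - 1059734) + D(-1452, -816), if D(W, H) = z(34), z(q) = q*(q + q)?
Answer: -1341423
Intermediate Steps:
z(q) = 2*q² (z(q) = q*(2*q) = 2*q²)
D(W, H) = 2312 (D(W, H) = 2*34² = 2*1156 = 2312)
(-284001 - 1059734) + D(-1452, -816) = (-284001 - 1059734) + 2312 = -1343735 + 2312 = -1341423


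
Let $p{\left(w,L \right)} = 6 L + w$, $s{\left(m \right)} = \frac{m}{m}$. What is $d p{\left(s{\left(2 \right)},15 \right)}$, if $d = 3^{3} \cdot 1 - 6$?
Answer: $1911$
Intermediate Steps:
$s{\left(m \right)} = 1$
$d = 21$ ($d = 27 \cdot 1 - 6 = 27 - 6 = 21$)
$p{\left(w,L \right)} = w + 6 L$
$d p{\left(s{\left(2 \right)},15 \right)} = 21 \left(1 + 6 \cdot 15\right) = 21 \left(1 + 90\right) = 21 \cdot 91 = 1911$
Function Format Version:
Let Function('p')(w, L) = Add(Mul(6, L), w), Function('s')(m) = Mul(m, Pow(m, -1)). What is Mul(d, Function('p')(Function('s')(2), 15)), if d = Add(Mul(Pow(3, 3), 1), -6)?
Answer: 1911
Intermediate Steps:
Function('s')(m) = 1
d = 21 (d = Add(Mul(27, 1), -6) = Add(27, -6) = 21)
Function('p')(w, L) = Add(w, Mul(6, L))
Mul(d, Function('p')(Function('s')(2), 15)) = Mul(21, Add(1, Mul(6, 15))) = Mul(21, Add(1, 90)) = Mul(21, 91) = 1911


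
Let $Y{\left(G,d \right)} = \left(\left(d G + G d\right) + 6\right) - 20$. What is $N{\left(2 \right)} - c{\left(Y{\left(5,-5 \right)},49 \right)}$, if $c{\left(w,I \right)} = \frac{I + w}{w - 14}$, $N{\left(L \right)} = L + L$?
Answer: $\frac{99}{26} \approx 3.8077$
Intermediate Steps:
$N{\left(L \right)} = 2 L$
$Y{\left(G,d \right)} = -14 + 2 G d$ ($Y{\left(G,d \right)} = \left(\left(G d + G d\right) + 6\right) - 20 = \left(2 G d + 6\right) - 20 = \left(6 + 2 G d\right) - 20 = -14 + 2 G d$)
$c{\left(w,I \right)} = \frac{I + w}{-14 + w}$
$N{\left(2 \right)} - c{\left(Y{\left(5,-5 \right)},49 \right)} = 2 \cdot 2 - \frac{49 + \left(-14 + 2 \cdot 5 \left(-5\right)\right)}{-14 + \left(-14 + 2 \cdot 5 \left(-5\right)\right)} = 4 - \frac{49 - 64}{-14 - 64} = 4 - \frac{1}{-78} \left(-15\right) = 4 - \left(- \frac{1}{78}\right) \left(-15\right) = 4 - \frac{5}{26} = \frac{99}{26}$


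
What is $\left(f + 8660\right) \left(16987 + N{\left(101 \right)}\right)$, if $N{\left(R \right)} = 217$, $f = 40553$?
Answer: $846660452$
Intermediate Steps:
$\left(f + 8660\right) \left(16987 + N{\left(101 \right)}\right) = \left(40553 + 8660\right) \left(16987 + 217\right) = 49213 \cdot 17204 = 846660452$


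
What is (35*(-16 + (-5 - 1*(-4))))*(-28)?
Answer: 16660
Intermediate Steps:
(35*(-16 + (-5 - 1*(-4))))*(-28) = (35*(-16 + (-5 + 4)))*(-28) = (35*(-16 - 1))*(-28) = (35*(-17))*(-28) = -595*(-28) = 16660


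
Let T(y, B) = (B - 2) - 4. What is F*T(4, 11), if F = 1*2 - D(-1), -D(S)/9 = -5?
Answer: -215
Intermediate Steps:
D(S) = 45 (D(S) = -9*(-5) = 45)
T(y, B) = -6 + B (T(y, B) = (-2 + B) - 4 = -6 + B)
F = -43 (F = 1*2 - 1*45 = 2 - 45 = -43)
F*T(4, 11) = -43*(-6 + 11) = -43*5 = -215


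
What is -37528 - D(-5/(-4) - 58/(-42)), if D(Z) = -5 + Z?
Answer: -3152153/84 ≈ -37526.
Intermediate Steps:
-37528 - D(-5/(-4) - 58/(-42)) = -37528 - (-5 + (-5/(-4) - 58/(-42))) = -37528 - (-5 + (-5*(-¼) - 58*(-1/42))) = -37528 - (-5 + (5/4 + 29/21)) = -37528 - (-5 + 221/84) = -37528 - 1*(-199/84) = -37528 + 199/84 = -3152153/84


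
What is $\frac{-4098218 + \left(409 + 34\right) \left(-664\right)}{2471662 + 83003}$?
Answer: $- \frac{878474}{510933} \approx -1.7194$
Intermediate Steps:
$\frac{-4098218 + \left(409 + 34\right) \left(-664\right)}{2471662 + 83003} = \frac{-4098218 + 443 \left(-664\right)}{2554665} = \left(-4098218 - 294152\right) \frac{1}{2554665} = \left(-4392370\right) \frac{1}{2554665} = - \frac{878474}{510933}$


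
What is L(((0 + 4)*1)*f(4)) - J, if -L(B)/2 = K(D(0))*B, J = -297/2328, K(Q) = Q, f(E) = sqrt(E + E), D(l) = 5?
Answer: 99/776 - 80*sqrt(2) ≈ -113.01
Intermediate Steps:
f(E) = sqrt(2)*sqrt(E) (f(E) = sqrt(2*E) = sqrt(2)*sqrt(E))
J = -99/776 (J = -297*1/2328 = -99/776 ≈ -0.12758)
L(B) = -10*B
L(((0 + 4)*1)*f(4)) - J = -10*(0 + 4)*1*sqrt(2)*sqrt(4) - 1*(-99/776) = -10*4*1*sqrt(2)*2 + 99/776 = -40*2*sqrt(2) + 99/776 = -80*sqrt(2) + 99/776 = 99/776 - 80*sqrt(2)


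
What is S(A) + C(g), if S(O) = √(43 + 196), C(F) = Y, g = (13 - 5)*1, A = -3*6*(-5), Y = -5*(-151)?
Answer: 755 + √239 ≈ 770.46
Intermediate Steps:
Y = 755
A = 90 (A = -18*(-5) = 90)
g = 8 (g = 8*1 = 8)
C(F) = 755
S(O) = √239
S(A) + C(g) = √239 + 755 = 755 + √239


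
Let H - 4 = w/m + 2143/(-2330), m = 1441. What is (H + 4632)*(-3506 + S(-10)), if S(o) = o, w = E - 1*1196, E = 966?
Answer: -27357794035686/1678765 ≈ -1.6296e+7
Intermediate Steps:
w = -230 (w = 966 - 1*1196 = 966 - 1196 = -230)
H = 9806157/3357530 (H = 4 + (-230/1441 + 2143/(-2330)) = 4 + (-230*1/1441 + 2143*(-1/2330)) = 4 + (-230/1441 - 2143/2330) = 4 - 3623963/3357530 = 9806157/3357530 ≈ 2.9206)
(H + 4632)*(-3506 + S(-10)) = (9806157/3357530 + 4632)*(-3506 - 10) = (15561885117/3357530)*(-3516) = -27357794035686/1678765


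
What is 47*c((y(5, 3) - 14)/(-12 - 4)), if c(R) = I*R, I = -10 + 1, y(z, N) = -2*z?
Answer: -1269/2 ≈ -634.50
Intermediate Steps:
I = -9
c(R) = -9*R
47*c((y(5, 3) - 14)/(-12 - 4)) = 47*(-9*(-2*5 - 14)/(-12 - 4)) = 47*(-9*(-10 - 14)/(-16)) = 47*(-(-216)*(-1)/16) = 47*(-9*3/2) = 47*(-27/2) = -1269/2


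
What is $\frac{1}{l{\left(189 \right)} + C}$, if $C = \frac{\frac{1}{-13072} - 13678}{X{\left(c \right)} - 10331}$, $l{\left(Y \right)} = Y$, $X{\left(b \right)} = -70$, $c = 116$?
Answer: $\frac{135961872}{25875592625} \approx 0.0052544$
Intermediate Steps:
$C = \frac{178798817}{135961872}$ ($C = \frac{\frac{1}{-13072} - 13678}{-70 - 10331} = \frac{- \frac{1}{13072} - 13678}{-10401} = \left(- \frac{178798817}{13072}\right) \left(- \frac{1}{10401}\right) = \frac{178798817}{135961872} \approx 1.3151$)
$\frac{1}{l{\left(189 \right)} + C} = \frac{1}{189 + \frac{178798817}{135961872}} = \frac{1}{\frac{25875592625}{135961872}} = \frac{135961872}{25875592625}$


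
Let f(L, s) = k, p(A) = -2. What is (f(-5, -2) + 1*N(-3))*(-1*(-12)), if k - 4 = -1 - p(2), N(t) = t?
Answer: 24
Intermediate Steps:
k = 5 (k = 4 + (-1 - 1*(-2)) = 4 + (-1 + 2) = 4 + 1 = 5)
f(L, s) = 5
(f(-5, -2) + 1*N(-3))*(-1*(-12)) = (5 + 1*(-3))*(-1*(-12)) = (5 - 3)*12 = 2*12 = 24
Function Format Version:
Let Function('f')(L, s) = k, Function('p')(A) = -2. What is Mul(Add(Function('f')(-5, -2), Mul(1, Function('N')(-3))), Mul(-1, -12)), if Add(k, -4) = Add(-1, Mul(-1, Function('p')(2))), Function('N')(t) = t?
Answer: 24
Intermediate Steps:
k = 5 (k = Add(4, Add(-1, Mul(-1, -2))) = Add(4, Add(-1, 2)) = Add(4, 1) = 5)
Function('f')(L, s) = 5
Mul(Add(Function('f')(-5, -2), Mul(1, Function('N')(-3))), Mul(-1, -12)) = Mul(Add(5, Mul(1, -3)), Mul(-1, -12)) = Mul(Add(5, -3), 12) = Mul(2, 12) = 24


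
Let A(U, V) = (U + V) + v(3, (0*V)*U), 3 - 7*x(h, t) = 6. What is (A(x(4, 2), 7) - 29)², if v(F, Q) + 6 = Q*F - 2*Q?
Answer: 39601/49 ≈ 808.18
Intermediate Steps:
x(h, t) = -3/7 (x(h, t) = 3/7 - ⅐*6 = 3/7 - 6/7 = -3/7)
v(F, Q) = -6 - 2*Q + F*Q (v(F, Q) = -6 + (Q*F - 2*Q) = -6 + (F*Q - 2*Q) = -6 + (-2*Q + F*Q) = -6 - 2*Q + F*Q)
A(U, V) = -6 + U + V (A(U, V) = (U + V) + (-6 - 2*0*V*U + 3*((0*V)*U)) = (U + V) + (-6 - 0*U + 3*(0*U)) = (U + V) + (-6 - 2*0 + 3*0) = (U + V) + (-6 + 0 + 0) = (U + V) - 6 = -6 + U + V)
(A(x(4, 2), 7) - 29)² = ((-6 - 3/7 + 7) - 29)² = (4/7 - 29)² = (-199/7)² = 39601/49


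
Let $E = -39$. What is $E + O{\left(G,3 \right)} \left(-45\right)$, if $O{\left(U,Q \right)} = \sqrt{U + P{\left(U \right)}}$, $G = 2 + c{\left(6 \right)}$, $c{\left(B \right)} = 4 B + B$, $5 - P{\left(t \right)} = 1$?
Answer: $-309$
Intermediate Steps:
$P{\left(t \right)} = 4$ ($P{\left(t \right)} = 5 - 1 = 4$)
$c{\left(B \right)} = 5 B$
$G = 32$ ($G = 2 + 5 \cdot 6 = 2 + 30 = 32$)
$O{\left(U,Q \right)} = \sqrt{4 + U}$ ($O{\left(U,Q \right)} = \sqrt{U + 4} = \sqrt{4 + U}$)
$E + O{\left(G,3 \right)} \left(-45\right) = -39 + \sqrt{4 + 32} \left(-45\right) = -39 + \sqrt{36} \left(-45\right) = -39 + 6 \left(-45\right) = -39 - 270 = -309$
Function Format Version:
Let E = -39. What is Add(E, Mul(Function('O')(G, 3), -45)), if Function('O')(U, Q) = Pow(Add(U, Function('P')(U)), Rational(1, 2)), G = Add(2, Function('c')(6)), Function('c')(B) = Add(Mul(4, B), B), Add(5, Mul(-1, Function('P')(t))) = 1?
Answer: -309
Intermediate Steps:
Function('P')(t) = 4 (Function('P')(t) = Add(5, Mul(-1, 1)) = Add(5, -1) = 4)
Function('c')(B) = Mul(5, B)
G = 32 (G = Add(2, Mul(5, 6)) = Add(2, 30) = 32)
Function('O')(U, Q) = Pow(Add(4, U), Rational(1, 2)) (Function('O')(U, Q) = Pow(Add(U, 4), Rational(1, 2)) = Pow(Add(4, U), Rational(1, 2)))
Add(E, Mul(Function('O')(G, 3), -45)) = Add(-39, Mul(Pow(Add(4, 32), Rational(1, 2)), -45)) = Add(-39, Mul(Pow(36, Rational(1, 2)), -45)) = Add(-39, Mul(6, -45)) = Add(-39, -270) = -309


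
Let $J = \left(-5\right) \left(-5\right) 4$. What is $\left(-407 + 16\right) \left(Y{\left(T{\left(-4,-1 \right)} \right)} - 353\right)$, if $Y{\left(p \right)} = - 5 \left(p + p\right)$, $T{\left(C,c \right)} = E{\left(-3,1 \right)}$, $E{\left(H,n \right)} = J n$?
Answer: $529023$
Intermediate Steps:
$J = 100$ ($J = 25 \cdot 4 = 100$)
$E{\left(H,n \right)} = 100 n$
$T{\left(C,c \right)} = 100$ ($T{\left(C,c \right)} = 100 \cdot 1 = 100$)
$Y{\left(p \right)} = - 10 p$ ($Y{\left(p \right)} = - 5 \cdot 2 p = - 10 p$)
$\left(-407 + 16\right) \left(Y{\left(T{\left(-4,-1 \right)} \right)} - 353\right) = \left(-407 + 16\right) \left(\left(-10\right) 100 - 353\right) = - 391 \left(-1000 - 353\right) = \left(-391\right) \left(-1353\right) = 529023$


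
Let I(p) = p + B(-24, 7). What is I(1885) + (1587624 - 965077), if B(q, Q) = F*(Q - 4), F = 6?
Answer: 624450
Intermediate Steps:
B(q, Q) = -24 + 6*Q (B(q, Q) = 6*(Q - 4) = 6*(-4 + Q) = -24 + 6*Q)
I(p) = 18 + p (I(p) = p + (-24 + 6*7) = p + (-24 + 42) = p + 18 = 18 + p)
I(1885) + (1587624 - 965077) = (18 + 1885) + (1587624 - 965077) = 1903 + 622547 = 624450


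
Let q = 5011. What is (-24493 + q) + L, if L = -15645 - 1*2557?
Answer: -37684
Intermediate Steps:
L = -18202 (L = -15645 - 2557 = -18202)
(-24493 + q) + L = (-24493 + 5011) - 18202 = -19482 - 18202 = -37684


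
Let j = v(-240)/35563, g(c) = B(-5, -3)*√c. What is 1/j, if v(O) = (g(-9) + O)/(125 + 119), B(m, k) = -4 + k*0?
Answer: -43386860/1203 + 2169343*I/1203 ≈ -36066.0 + 1803.3*I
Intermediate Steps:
B(m, k) = -4 (B(m, k) = -4 + 0 = -4)
g(c) = -4*√c
v(O) = -3*I/61 + O/244 (v(O) = (-12*I + O)/(125 + 119) = (-12*I + O)/244 = (-12*I + O)*(1/244) = (O - 12*I)*(1/244) = -3*I/61 + O/244)
j = -60/2169343 - 3*I/2169343 (j = (-3*I/61 + (1/244)*(-240))/35563 = (-3*I/61 - 60/61)*(1/35563) = (-60/61 - 3*I/61)*(1/35563) = -60/2169343 - 3*I/2169343 ≈ -2.7658e-5 - 1.3829e-6*I)
1/j = 1/(-60/2169343 - 3*I/2169343) = 4706049051649*(-60/2169343 + 3*I/2169343)/3609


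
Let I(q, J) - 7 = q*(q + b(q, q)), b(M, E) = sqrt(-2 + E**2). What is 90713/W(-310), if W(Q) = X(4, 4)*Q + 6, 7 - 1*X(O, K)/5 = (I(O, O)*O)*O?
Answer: 12689750857/43833489284 - 562420600*sqrt(14)/10958372321 ≈ 0.097465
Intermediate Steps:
I(q, J) = 7 + q*(q + sqrt(-2 + q**2))
X(O, K) = 35 - 5*O**2*(7 + O**2 + O*sqrt(-2 + O**2)) (X(O, K) = 35 - 5*(7 + O**2 + O*sqrt(-2 + O**2))*O*O = 35 - 5*O*(7 + O**2 + O*sqrt(-2 + O**2))*O = 35 - 5*O**2*(7 + O**2 + O*sqrt(-2 + O**2)))
W(Q) = 6 + Q*(-1805 - 320*sqrt(14)) (W(Q) = (35 - 5*4**2*(7 + 4**2 + 4*sqrt(-2 + 4**2)))*Q + 6 = (35 - 5*16*(7 + 16 + 4*sqrt(-2 + 16)))*Q + 6 = (35 - 5*16*(7 + 16 + 4*sqrt(14)))*Q + 6 = (35 - 5*16*(23 + 4*sqrt(14)))*Q + 6 = (35 + (-1840 - 320*sqrt(14)))*Q + 6 = (-1805 - 320*sqrt(14))*Q + 6 = Q*(-1805 - 320*sqrt(14)) + 6 = 6 + Q*(-1805 - 320*sqrt(14)))
90713/W(-310) = 90713/(6 - 5*(-310)*(361 + 64*sqrt(14))) = 90713/(6 + (559550 + 99200*sqrt(14))) = 90713/(559556 + 99200*sqrt(14))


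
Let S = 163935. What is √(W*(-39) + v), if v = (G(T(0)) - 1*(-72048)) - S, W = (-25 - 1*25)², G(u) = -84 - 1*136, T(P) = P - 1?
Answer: 11*I*√1567 ≈ 435.44*I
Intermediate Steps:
T(P) = -1 + P
G(u) = -220 (G(u) = -84 - 136 = -220)
W = 2500 (W = (-25 - 25)² = (-50)² = 2500)
v = -92107 (v = (-220 - 1*(-72048)) - 1*163935 = (-220 + 72048) - 163935 = 71828 - 163935 = -92107)
√(W*(-39) + v) = √(2500*(-39) - 92107) = √(-97500 - 92107) = √(-189607) = 11*I*√1567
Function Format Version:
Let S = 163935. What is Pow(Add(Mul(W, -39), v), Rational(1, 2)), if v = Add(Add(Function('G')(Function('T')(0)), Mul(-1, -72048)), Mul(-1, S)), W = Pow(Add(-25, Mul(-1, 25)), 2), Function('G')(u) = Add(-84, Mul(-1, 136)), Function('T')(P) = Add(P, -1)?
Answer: Mul(11, I, Pow(1567, Rational(1, 2))) ≈ Mul(435.44, I)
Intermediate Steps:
Function('T')(P) = Add(-1, P)
Function('G')(u) = -220 (Function('G')(u) = Add(-84, -136) = -220)
W = 2500 (W = Pow(Add(-25, -25), 2) = Pow(-50, 2) = 2500)
v = -92107 (v = Add(Add(-220, Mul(-1, -72048)), Mul(-1, 163935)) = Add(Add(-220, 72048), -163935) = Add(71828, -163935) = -92107)
Pow(Add(Mul(W, -39), v), Rational(1, 2)) = Pow(Add(Mul(2500, -39), -92107), Rational(1, 2)) = Pow(Add(-97500, -92107), Rational(1, 2)) = Pow(-189607, Rational(1, 2)) = Mul(11, I, Pow(1567, Rational(1, 2)))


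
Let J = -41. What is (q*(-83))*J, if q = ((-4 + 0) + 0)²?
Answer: 54448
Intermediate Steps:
q = 16 (q = (-4 + 0)² = (-4)² = 16)
(q*(-83))*J = (16*(-83))*(-41) = -1328*(-41) = 54448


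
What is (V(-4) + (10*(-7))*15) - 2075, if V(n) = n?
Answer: -3129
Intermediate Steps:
(V(-4) + (10*(-7))*15) - 2075 = (-4 + (10*(-7))*15) - 2075 = (-4 - 70*15) - 2075 = (-4 - 1050) - 2075 = -1054 - 2075 = -3129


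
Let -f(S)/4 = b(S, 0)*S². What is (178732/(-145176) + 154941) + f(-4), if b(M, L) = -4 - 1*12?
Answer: 5660549027/36294 ≈ 1.5596e+5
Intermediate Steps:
b(M, L) = -16 (b(M, L) = -4 - 12 = -16)
f(S) = 64*S² (f(S) = -(-64)*S² = 64*S²)
(178732/(-145176) + 154941) + f(-4) = (178732/(-145176) + 154941) + 64*(-4)² = (178732*(-1/145176) + 154941) + 64*16 = (-44683/36294 + 154941) + 1024 = 5623383971/36294 + 1024 = 5660549027/36294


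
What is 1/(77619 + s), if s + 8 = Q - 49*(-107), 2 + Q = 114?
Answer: 1/82966 ≈ 1.2053e-5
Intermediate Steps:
Q = 112 (Q = -2 + 114 = 112)
s = 5347 (s = -8 + (112 - 49*(-107)) = -8 + (112 + 5243) = -8 + 5355 = 5347)
1/(77619 + s) = 1/(77619 + 5347) = 1/82966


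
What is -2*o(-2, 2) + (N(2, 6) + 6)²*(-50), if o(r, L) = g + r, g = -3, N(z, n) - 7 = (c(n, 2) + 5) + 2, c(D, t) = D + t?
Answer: -39190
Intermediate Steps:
N(z, n) = 16 + n (N(z, n) = 7 + (((n + 2) + 5) + 2) = 7 + (((2 + n) + 5) + 2) = 7 + ((7 + n) + 2) = 7 + (9 + n) = 16 + n)
o(r, L) = -3 + r
-2*o(-2, 2) + (N(2, 6) + 6)²*(-50) = -2*(-3 - 2) + ((16 + 6) + 6)²*(-50) = -2*(-5) + (22 + 6)²*(-50) = 10 + 28²*(-50) = 10 + 784*(-50) = 10 - 39200 = -39190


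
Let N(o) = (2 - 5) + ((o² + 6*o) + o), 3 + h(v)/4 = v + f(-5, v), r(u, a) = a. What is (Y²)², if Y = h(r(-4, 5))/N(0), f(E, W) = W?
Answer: 614656/81 ≈ 7588.3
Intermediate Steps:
h(v) = -12 + 8*v (h(v) = -12 + 4*(v + v) = -12 + 4*(2*v) = -12 + 8*v)
N(o) = -3 + o² + 7*o (N(o) = -3 + (o² + 7*o) = -3 + o² + 7*o)
Y = -28/3 (Y = (-12 + 8*5)/(-3 + 0² + 7*0) = (-12 + 40)/(-3 + 0 + 0) = 28/(-3) = 28*(-⅓) = -28/3 ≈ -9.3333)
(Y²)² = ((-28/3)²)² = (784/9)² = 614656/81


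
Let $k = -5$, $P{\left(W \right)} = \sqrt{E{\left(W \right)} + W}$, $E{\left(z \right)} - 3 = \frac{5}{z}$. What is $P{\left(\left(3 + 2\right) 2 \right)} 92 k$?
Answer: $- 690 \sqrt{6} \approx -1690.1$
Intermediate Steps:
$E{\left(z \right)} = 3 + \frac{5}{z}$
$P{\left(W \right)} = \sqrt{3 + W + \frac{5}{W}}$ ($P{\left(W \right)} = \sqrt{\left(3 + \frac{5}{W}\right) + W} = \sqrt{3 + W + \frac{5}{W}}$)
$P{\left(\left(3 + 2\right) 2 \right)} 92 k = \sqrt{3 + \left(3 + 2\right) 2 + \frac{5}{\left(3 + 2\right) 2}} \cdot 92 \left(-5\right) = \sqrt{3 + 5 \cdot 2 + \frac{5}{5 \cdot 2}} \cdot 92 \left(-5\right) = \sqrt{3 + 10 + \frac{5}{10}} \cdot 92 \left(-5\right) = \sqrt{3 + 10 + 5 \cdot \frac{1}{10}} \cdot 92 \left(-5\right) = \sqrt{3 + 10 + \frac{1}{2}} \cdot 92 \left(-5\right) = \sqrt{\frac{27}{2}} \cdot 92 \left(-5\right) = \frac{3 \sqrt{6}}{2} \cdot 92 \left(-5\right) = 138 \sqrt{6} \left(-5\right) = - 690 \sqrt{6}$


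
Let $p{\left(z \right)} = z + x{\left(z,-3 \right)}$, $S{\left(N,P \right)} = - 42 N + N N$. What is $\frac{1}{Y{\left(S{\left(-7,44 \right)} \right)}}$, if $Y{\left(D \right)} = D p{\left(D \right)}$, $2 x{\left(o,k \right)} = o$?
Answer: $\frac{2}{352947} \approx 5.6666 \cdot 10^{-6}$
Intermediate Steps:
$x{\left(o,k \right)} = \frac{o}{2}$
$S{\left(N,P \right)} = N^{2} - 42 N$ ($S{\left(N,P \right)} = - 42 N + N^{2} = N^{2} - 42 N$)
$p{\left(z \right)} = \frac{3 z}{2}$ ($p{\left(z \right)} = z + \frac{z}{2} = \frac{3 z}{2}$)
$Y{\left(D \right)} = \frac{3 D^{2}}{2}$ ($Y{\left(D \right)} = D \frac{3 D}{2} = \frac{3 D^{2}}{2}$)
$\frac{1}{Y{\left(S{\left(-7,44 \right)} \right)}} = \frac{1}{\frac{3}{2} \left(- 7 \left(-42 - 7\right)\right)^{2}} = \frac{1}{\frac{3}{2} \left(\left(-7\right) \left(-49\right)\right)^{2}} = \frac{1}{\frac{3}{2} \cdot 343^{2}} = \frac{1}{\frac{3}{2} \cdot 117649} = \frac{1}{\frac{352947}{2}} = \frac{2}{352947}$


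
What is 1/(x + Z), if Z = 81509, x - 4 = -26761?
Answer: 1/54752 ≈ 1.8264e-5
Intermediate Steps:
x = -26757 (x = 4 - 26761 = -26757)
1/(x + Z) = 1/(-26757 + 81509) = 1/54752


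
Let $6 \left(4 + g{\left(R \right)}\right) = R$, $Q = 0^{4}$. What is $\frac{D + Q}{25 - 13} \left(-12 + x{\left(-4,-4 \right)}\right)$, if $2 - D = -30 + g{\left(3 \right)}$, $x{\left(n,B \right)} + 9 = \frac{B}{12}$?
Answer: $- \frac{568}{9} \approx -63.111$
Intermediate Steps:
$x{\left(n,B \right)} = -9 + \frac{B}{12}$
$Q = 0$
$g{\left(R \right)} = -4 + \frac{R}{6}$
$D = \frac{71}{2}$ ($D = 2 - \left(-30 + \left(-4 + \frac{1}{6} \cdot 3\right)\right) = 2 - \left(-30 + \left(-4 + \frac{1}{2}\right)\right) = 2 - \left(-30 - \frac{7}{2}\right) = 2 - - \frac{67}{2} = 2 + \frac{67}{2} = \frac{71}{2} \approx 35.5$)
$\frac{D + Q}{25 - 13} \left(-12 + x{\left(-4,-4 \right)}\right) = \frac{\frac{71}{2} + 0}{25 - 13} \left(-12 + \left(-9 + \frac{1}{12} \left(-4\right)\right)\right) = \frac{71}{2 \cdot 12} \left(-12 - \frac{28}{3}\right) = \frac{71}{2} \cdot \frac{1}{12} \left(-12 - \frac{28}{3}\right) = \frac{71}{24} \left(- \frac{64}{3}\right) = - \frac{568}{9}$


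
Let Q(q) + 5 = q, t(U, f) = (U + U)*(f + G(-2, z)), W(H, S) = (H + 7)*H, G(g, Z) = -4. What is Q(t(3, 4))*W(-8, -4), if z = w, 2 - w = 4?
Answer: -40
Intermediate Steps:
w = -2 (w = 2 - 1*4 = 2 - 4 = -2)
z = -2
W(H, S) = H*(7 + H) (W(H, S) = (7 + H)*H = H*(7 + H))
t(U, f) = 2*U*(-4 + f) (t(U, f) = (U + U)*(f - 4) = (2*U)*(-4 + f) = 2*U*(-4 + f))
Q(q) = -5 + q
Q(t(3, 4))*W(-8, -4) = (-5 + 2*3*(-4 + 4))*(-8*(7 - 8)) = (-5 + 2*3*0)*(-8*(-1)) = (-5 + 0)*8 = -5*8 = -40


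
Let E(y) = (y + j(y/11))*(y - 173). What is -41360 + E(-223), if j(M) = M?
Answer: 54976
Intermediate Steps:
E(y) = 12*y*(-173 + y)/11 (E(y) = (y + y/11)*(y - 173) = (y + y*(1/11))*(-173 + y) = (y + y/11)*(-173 + y) = (12*y/11)*(-173 + y) = 12*y*(-173 + y)/11)
-41360 + E(-223) = -41360 + (12/11)*(-223)*(-173 - 223) = -41360 + (12/11)*(-223)*(-396) = -41360 + 96336 = 54976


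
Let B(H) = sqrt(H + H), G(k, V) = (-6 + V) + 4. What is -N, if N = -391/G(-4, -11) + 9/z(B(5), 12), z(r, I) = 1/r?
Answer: -391/13 - 9*sqrt(10) ≈ -58.537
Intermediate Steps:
G(k, V) = -2 + V
B(H) = sqrt(2)*sqrt(H) (B(H) = sqrt(2*H) = sqrt(2)*sqrt(H))
N = 391/13 + 9*sqrt(10) (N = -391/(-2 - 11) + 9/(1/(sqrt(2)*sqrt(5))) = -391/(-13) + 9/(1/(sqrt(10))) = -391*(-1/13) + 9/((sqrt(10)/10)) = 391/13 + 9*sqrt(10) ≈ 58.537)
-N = -(391/13 + 9*sqrt(10)) = -391/13 - 9*sqrt(10)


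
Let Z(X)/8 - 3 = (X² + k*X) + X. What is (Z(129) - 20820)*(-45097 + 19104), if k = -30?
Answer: -2141927172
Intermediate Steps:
Z(X) = 24 - 232*X + 8*X² (Z(X) = 24 + 8*((X² - 30*X) + X) = 24 + 8*(X² - 29*X) = 24 + (-232*X + 8*X²) = 24 - 232*X + 8*X²)
(Z(129) - 20820)*(-45097 + 19104) = ((24 - 232*129 + 8*129²) - 20820)*(-45097 + 19104) = ((24 - 29928 + 8*16641) - 20820)*(-25993) = ((24 - 29928 + 133128) - 20820)*(-25993) = (103224 - 20820)*(-25993) = 82404*(-25993) = -2141927172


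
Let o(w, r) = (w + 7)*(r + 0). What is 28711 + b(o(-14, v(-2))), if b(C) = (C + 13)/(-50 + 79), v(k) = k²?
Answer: 832604/29 ≈ 28710.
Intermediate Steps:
o(w, r) = r*(7 + w) (o(w, r) = (7 + w)*r = r*(7 + w))
b(C) = 13/29 + C/29 (b(C) = (13 + C)/29 = (13 + C)*(1/29) = 13/29 + C/29)
28711 + b(o(-14, v(-2))) = 28711 + (13/29 + ((-2)²*(7 - 14))/29) = 28711 + (13/29 + (4*(-7))/29) = 28711 + (13/29 + (1/29)*(-28)) = 28711 + (13/29 - 28/29) = 28711 - 15/29 = 832604/29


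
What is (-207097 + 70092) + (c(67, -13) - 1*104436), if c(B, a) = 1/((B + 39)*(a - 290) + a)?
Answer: -7757740772/32131 ≈ -2.4144e+5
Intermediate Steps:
c(B, a) = 1/(a + (-290 + a)*(39 + B)) (c(B, a) = 1/((39 + B)*(-290 + a) + a) = 1/((-290 + a)*(39 + B) + a) = 1/(a + (-290 + a)*(39 + B)))
(-207097 + 70092) + (c(67, -13) - 1*104436) = (-207097 + 70092) + (1/(-11310 - 290*67 + 40*(-13) + 67*(-13)) - 1*104436) = -137005 + (1/(-11310 - 19430 - 520 - 871) - 104436) = -137005 + (1/(-32131) - 104436) = -137005 + (-1/32131 - 104436) = -137005 - 3355633117/32131 = -7757740772/32131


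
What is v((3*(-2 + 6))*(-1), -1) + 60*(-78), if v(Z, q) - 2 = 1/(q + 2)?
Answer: -4677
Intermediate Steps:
v(Z, q) = 2 + 1/(2 + q) (v(Z, q) = 2 + 1/(q + 2) = 2 + 1/(2 + q))
v((3*(-2 + 6))*(-1), -1) + 60*(-78) = (5 + 2*(-1))/(2 - 1) + 60*(-78) = (5 - 2)/1 - 4680 = 1*3 - 4680 = 3 - 4680 = -4677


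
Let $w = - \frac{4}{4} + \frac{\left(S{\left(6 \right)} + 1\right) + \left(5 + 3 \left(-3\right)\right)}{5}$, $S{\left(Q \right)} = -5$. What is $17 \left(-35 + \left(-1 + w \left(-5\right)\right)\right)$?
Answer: $-391$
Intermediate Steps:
$w = - \frac{13}{5}$ ($w = - \frac{4}{4} + \frac{\left(-5 + 1\right) + \left(5 + 3 \left(-3\right)\right)}{5} = \left(-4\right) \frac{1}{4} + \left(-4 + \left(5 - 9\right)\right) \frac{1}{5} = -1 + \left(-4 - 4\right) \frac{1}{5} = -1 - \frac{8}{5} = - \frac{13}{5} \approx -2.6$)
$17 \left(-35 + \left(-1 + w \left(-5\right)\right)\right) = 17 \left(-35 - -12\right) = 17 \left(-35 + \left(-1 + 13\right)\right) = 17 \left(-35 + 12\right) = 17 \left(-23\right) = -391$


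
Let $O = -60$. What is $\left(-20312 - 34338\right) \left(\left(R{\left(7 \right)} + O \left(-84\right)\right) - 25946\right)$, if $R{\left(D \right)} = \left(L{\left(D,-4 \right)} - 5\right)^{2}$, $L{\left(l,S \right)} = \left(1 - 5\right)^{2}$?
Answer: $1135900250$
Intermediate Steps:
$L{\left(l,S \right)} = 16$ ($L{\left(l,S \right)} = \left(-4\right)^{2} = 16$)
$R{\left(D \right)} = 121$ ($R{\left(D \right)} = \left(16 - 5\right)^{2} = 11^{2} = 121$)
$\left(-20312 - 34338\right) \left(\left(R{\left(7 \right)} + O \left(-84\right)\right) - 25946\right) = \left(-20312 - 34338\right) \left(\left(121 - -5040\right) - 25946\right) = - 54650 \left(\left(121 + 5040\right) - 25946\right) = - 54650 \left(5161 - 25946\right) = \left(-54650\right) \left(-20785\right) = 1135900250$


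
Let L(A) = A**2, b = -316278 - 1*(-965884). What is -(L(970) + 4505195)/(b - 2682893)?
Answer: 5446095/2033287 ≈ 2.6785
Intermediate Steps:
b = 649606 (b = -316278 + 965884 = 649606)
-(L(970) + 4505195)/(b - 2682893) = -(970**2 + 4505195)/(649606 - 2682893) = -(940900 + 4505195)/(-2033287) = -5446095*(-1)/2033287 = -1*(-5446095/2033287) = 5446095/2033287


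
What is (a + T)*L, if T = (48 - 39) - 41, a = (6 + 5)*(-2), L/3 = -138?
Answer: 22356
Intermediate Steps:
L = -414 (L = 3*(-138) = -414)
a = -22 (a = 11*(-2) = -22)
T = -32 (T = 9 - 41 = -32)
(a + T)*L = (-22 - 32)*(-414) = -54*(-414) = 22356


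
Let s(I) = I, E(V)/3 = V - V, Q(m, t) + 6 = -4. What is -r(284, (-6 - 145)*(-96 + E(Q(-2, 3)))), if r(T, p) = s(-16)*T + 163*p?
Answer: -2358304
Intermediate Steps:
Q(m, t) = -10 (Q(m, t) = -6 - 4 = -10)
E(V) = 0 (E(V) = 3*(V - V) = 3*0 = 0)
r(T, p) = -16*T + 163*p
-r(284, (-6 - 145)*(-96 + E(Q(-2, 3)))) = -(-16*284 + 163*((-6 - 145)*(-96 + 0))) = -(-4544 + 163*(-151*(-96))) = -(-4544 + 163*14496) = -(-4544 + 2362848) = -1*2358304 = -2358304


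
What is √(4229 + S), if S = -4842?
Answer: I*√613 ≈ 24.759*I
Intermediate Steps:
√(4229 + S) = √(4229 - 4842) = √(-613) = I*√613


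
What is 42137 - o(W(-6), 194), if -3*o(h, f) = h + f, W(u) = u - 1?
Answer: 126598/3 ≈ 42199.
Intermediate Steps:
W(u) = -1 + u
o(h, f) = -f/3 - h/3 (o(h, f) = -(h + f)/3 = -(f + h)/3 = -f/3 - h/3)
42137 - o(W(-6), 194) = 42137 - (-1/3*194 - (-1 - 6)/3) = 42137 - (-194/3 - 1/3*(-7)) = 42137 - (-194/3 + 7/3) = 42137 - 1*(-187/3) = 42137 + 187/3 = 126598/3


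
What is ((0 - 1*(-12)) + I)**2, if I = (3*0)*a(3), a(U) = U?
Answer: 144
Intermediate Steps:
I = 0 (I = (3*0)*3 = 0*3 = 0)
((0 - 1*(-12)) + I)**2 = ((0 - 1*(-12)) + 0)**2 = ((0 + 12) + 0)**2 = (12 + 0)**2 = 12**2 = 144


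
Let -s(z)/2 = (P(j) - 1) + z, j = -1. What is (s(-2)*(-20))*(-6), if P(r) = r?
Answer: 960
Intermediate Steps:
s(z) = 4 - 2*z (s(z) = -2*((-1 - 1) + z) = -2*(-2 + z) = 4 - 2*z)
(s(-2)*(-20))*(-6) = ((4 - 2*(-2))*(-20))*(-6) = ((4 + 4)*(-20))*(-6) = (8*(-20))*(-6) = -160*(-6) = 960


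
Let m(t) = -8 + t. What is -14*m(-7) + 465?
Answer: 675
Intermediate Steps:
-14*m(-7) + 465 = -14*(-8 - 7) + 465 = -14*(-15) + 465 = 210 + 465 = 675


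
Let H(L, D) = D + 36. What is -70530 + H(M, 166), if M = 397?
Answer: -70328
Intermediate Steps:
H(L, D) = 36 + D
-70530 + H(M, 166) = -70530 + (36 + 166) = -70530 + 202 = -70328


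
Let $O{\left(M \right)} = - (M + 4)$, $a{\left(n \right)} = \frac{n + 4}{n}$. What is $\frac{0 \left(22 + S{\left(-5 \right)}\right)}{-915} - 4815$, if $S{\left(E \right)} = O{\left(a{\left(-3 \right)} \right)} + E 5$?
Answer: $-4815$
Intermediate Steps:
$a{\left(n \right)} = \frac{4 + n}{n}$
$O{\left(M \right)} = -4 - M$ ($O{\left(M \right)} = - (4 + M) = -4 - M$)
$S{\left(E \right)} = - \frac{11}{3} + 5 E$ ($S{\left(E \right)} = \left(-4 - \frac{4 - 3}{-3}\right) + E 5 = \left(-4 - \left(- \frac{1}{3}\right) 1\right) + 5 E = \left(-4 - - \frac{1}{3}\right) + 5 E = \left(-4 + \frac{1}{3}\right) + 5 E = - \frac{11}{3} + 5 E$)
$\frac{0 \left(22 + S{\left(-5 \right)}\right)}{-915} - 4815 = \frac{0 \left(22 + \left(- \frac{11}{3} + 5 \left(-5\right)\right)\right)}{-915} - 4815 = 0 \left(22 - \frac{86}{3}\right) \left(- \frac{1}{915}\right) - 4815 = 0 \left(- \frac{20}{3}\right) \left(- \frac{1}{915}\right) - 4815 = 0 \left(- \frac{1}{915}\right) - 4815 = 0 - 4815 = -4815$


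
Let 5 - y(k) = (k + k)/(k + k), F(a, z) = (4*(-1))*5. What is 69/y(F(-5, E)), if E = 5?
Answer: 69/4 ≈ 17.250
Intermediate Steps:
F(a, z) = -20 (F(a, z) = -4*5 = -20)
y(k) = 4 (y(k) = 5 - (k + k)/(k + k) = 5 - 2*k/(2*k) = 5 - 2*k*1/(2*k) = 5 - 1*1 = 5 - 1 = 4)
69/y(F(-5, E)) = 69/4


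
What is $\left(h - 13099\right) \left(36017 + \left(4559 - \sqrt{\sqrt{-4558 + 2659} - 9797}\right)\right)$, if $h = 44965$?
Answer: $1292994816 - 31866 \sqrt{-9797 + 3 i \sqrt{211}} \approx 1.293 \cdot 10^{9} - 3.1541 \cdot 10^{6} i$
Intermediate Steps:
$\left(h - 13099\right) \left(36017 + \left(4559 - \sqrt{\sqrt{-4558 + 2659} - 9797}\right)\right) = \left(44965 - 13099\right) \left(36017 + \left(4559 - \sqrt{\sqrt{-4558 + 2659} - 9797}\right)\right) = 31866 \left(36017 + \left(4559 - \sqrt{\sqrt{-1899} - 9797}\right)\right) = 31866 \left(36017 + \left(4559 - \sqrt{3 i \sqrt{211} - 9797}\right)\right) = 31866 \left(36017 + \left(4559 - \sqrt{-9797 + 3 i \sqrt{211}}\right)\right) = 31866 \left(40576 - \sqrt{-9797 + 3 i \sqrt{211}}\right) = 1292994816 - 31866 \sqrt{-9797 + 3 i \sqrt{211}}$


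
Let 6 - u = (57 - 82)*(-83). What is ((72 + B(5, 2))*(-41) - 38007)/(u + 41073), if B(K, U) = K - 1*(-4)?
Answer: -1476/1393 ≈ -1.0596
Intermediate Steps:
B(K, U) = 4 + K (B(K, U) = K + 4 = 4 + K)
u = -2069 (u = 6 - (57 - 82)*(-83) = 6 - (-25)*(-83) = 6 - 1*2075 = 6 - 2075 = -2069)
((72 + B(5, 2))*(-41) - 38007)/(u + 41073) = ((72 + (4 + 5))*(-41) - 38007)/(-2069 + 41073) = ((72 + 9)*(-41) - 38007)/39004 = (81*(-41) - 38007)*(1/39004) = (-3321 - 38007)*(1/39004) = -41328*1/39004 = -1476/1393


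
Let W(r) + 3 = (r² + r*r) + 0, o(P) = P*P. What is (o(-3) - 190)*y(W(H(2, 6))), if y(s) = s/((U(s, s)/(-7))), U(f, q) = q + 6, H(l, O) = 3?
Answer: 905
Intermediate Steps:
o(P) = P²
U(f, q) = 6 + q
W(r) = -3 + 2*r² (W(r) = -3 + ((r² + r*r) + 0) = -3 + ((r² + r²) + 0) = -3 + (2*r² + 0) = -3 + 2*r²)
y(s) = s/(-6/7 - s/7) (y(s) = s/(((6 + s)/(-7))) = s/(((6 + s)*(-⅐))) = s/(-6/7 - s/7))
(o(-3) - 190)*y(W(H(2, 6))) = ((-3)² - 190)*(-7*(-3 + 2*3²)/(6 + (-3 + 2*3²))) = (9 - 190)*(-7*(-3 + 2*9)/(6 + (-3 + 2*9))) = -(-1267)*(-3 + 18)/(6 + (-3 + 18)) = -(-1267)*15/(6 + 15) = -(-1267)*15/21 = -181*(-5) = 905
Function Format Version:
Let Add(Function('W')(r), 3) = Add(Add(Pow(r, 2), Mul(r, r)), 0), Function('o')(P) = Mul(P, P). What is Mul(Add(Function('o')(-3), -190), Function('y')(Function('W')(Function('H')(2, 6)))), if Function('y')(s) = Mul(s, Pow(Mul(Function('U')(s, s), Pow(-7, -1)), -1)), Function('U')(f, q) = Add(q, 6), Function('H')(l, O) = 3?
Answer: 905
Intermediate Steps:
Function('o')(P) = Pow(P, 2)
Function('U')(f, q) = Add(6, q)
Function('W')(r) = Add(-3, Mul(2, Pow(r, 2))) (Function('W')(r) = Add(-3, Add(Add(Pow(r, 2), Mul(r, r)), 0)) = Add(-3, Add(Add(Pow(r, 2), Pow(r, 2)), 0)) = Add(-3, Add(Mul(2, Pow(r, 2)), 0)) = Add(-3, Mul(2, Pow(r, 2))))
Function('y')(s) = Mul(s, Pow(Add(Rational(-6, 7), Mul(Rational(-1, 7), s)), -1)) (Function('y')(s) = Mul(s, Pow(Mul(Add(6, s), Pow(-7, -1)), -1)) = Mul(s, Pow(Mul(Add(6, s), Rational(-1, 7)), -1)) = Mul(s, Pow(Add(Rational(-6, 7), Mul(Rational(-1, 7), s)), -1)))
Mul(Add(Function('o')(-3), -190), Function('y')(Function('W')(Function('H')(2, 6)))) = Mul(Add(Pow(-3, 2), -190), Mul(-7, Add(-3, Mul(2, Pow(3, 2))), Pow(Add(6, Add(-3, Mul(2, Pow(3, 2)))), -1))) = Mul(Add(9, -190), Mul(-7, Add(-3, Mul(2, 9)), Pow(Add(6, Add(-3, Mul(2, 9))), -1))) = Mul(-181, Mul(-7, Add(-3, 18), Pow(Add(6, Add(-3, 18)), -1))) = Mul(-181, Mul(-7, 15, Pow(Add(6, 15), -1))) = Mul(-181, Mul(-7, 15, Pow(21, -1))) = Mul(-181, Mul(-7, 15, Rational(1, 21))) = Mul(-181, -5) = 905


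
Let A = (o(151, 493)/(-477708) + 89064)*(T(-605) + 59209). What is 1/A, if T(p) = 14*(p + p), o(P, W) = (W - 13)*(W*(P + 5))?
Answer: 39809/149736768242664 ≈ 2.6586e-10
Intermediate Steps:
o(P, W) = W*(-13 + W)*(5 + P) (o(P, W) = (-13 + W)*(W*(5 + P)) = W*(-13 + W)*(5 + P))
T(p) = 28*p (T(p) = 14*(2*p) = 28*p)
A = 149736768242664/39809 (A = ((493*(-65 - 13*151 + 5*493 + 151*493))/(-477708) + 89064)*(28*(-605) + 59209) = ((493*(-65 - 1963 + 2465 + 74443))*(-1/477708) + 89064)*(-16940 + 59209) = ((493*74880)*(-1/477708) + 89064)*42269 = (36915840*(-1/477708) + 89064)*42269 = (-3076320/39809 + 89064)*42269 = (3542472456/39809)*42269 = 149736768242664/39809 ≈ 3.7614e+9)
1/A = 1/(149736768242664/39809) = 39809/149736768242664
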